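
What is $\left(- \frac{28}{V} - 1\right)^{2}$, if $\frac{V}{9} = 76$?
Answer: $\frac{31684}{29241} \approx 1.0835$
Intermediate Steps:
$V = 684$ ($V = 9 \cdot 76 = 684$)
$\left(- \frac{28}{V} - 1\right)^{2} = \left(- \frac{28}{684} - 1\right)^{2} = \left(\left(-28\right) \frac{1}{684} - 1\right)^{2} = \left(- \frac{7}{171} - 1\right)^{2} = \left(- \frac{178}{171}\right)^{2} = \frac{31684}{29241}$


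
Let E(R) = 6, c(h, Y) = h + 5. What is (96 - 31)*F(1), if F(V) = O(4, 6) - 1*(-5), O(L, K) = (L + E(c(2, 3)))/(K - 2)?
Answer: 975/2 ≈ 487.50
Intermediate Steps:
c(h, Y) = 5 + h
O(L, K) = (6 + L)/(-2 + K) (O(L, K) = (L + 6)/(K - 2) = (6 + L)/(-2 + K))
F(V) = 15/2 (F(V) = (6 + 4)/(-2 + 6) - 1*(-5) = 10/4 + 5 = (¼)*10 + 5 = 5/2 + 5 = 15/2)
(96 - 31)*F(1) = (96 - 31)*(15/2) = 65*(15/2) = 975/2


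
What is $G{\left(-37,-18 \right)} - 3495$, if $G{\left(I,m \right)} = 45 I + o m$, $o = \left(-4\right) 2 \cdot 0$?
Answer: $-5160$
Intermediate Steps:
$o = 0$ ($o = \left(-8\right) 0 = 0$)
$G{\left(I,m \right)} = 45 I$ ($G{\left(I,m \right)} = 45 I + 0 m = 45 I + 0 = 45 I$)
$G{\left(-37,-18 \right)} - 3495 = 45 \left(-37\right) - 3495 = -1665 - 3495 = -5160$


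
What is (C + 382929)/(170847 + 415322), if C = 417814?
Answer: 800743/586169 ≈ 1.3661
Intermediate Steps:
(C + 382929)/(170847 + 415322) = (417814 + 382929)/(170847 + 415322) = 800743/586169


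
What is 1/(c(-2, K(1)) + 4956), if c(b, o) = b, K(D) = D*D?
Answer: 1/4954 ≈ 0.00020186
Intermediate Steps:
K(D) = D²
1/(c(-2, K(1)) + 4956) = 1/(-2 + 4956) = 1/4954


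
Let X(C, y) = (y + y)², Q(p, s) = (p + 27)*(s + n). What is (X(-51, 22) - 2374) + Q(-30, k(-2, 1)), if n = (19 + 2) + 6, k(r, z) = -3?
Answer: -510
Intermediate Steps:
n = 27 (n = 21 + 6 = 27)
Q(p, s) = (27 + p)*(27 + s) (Q(p, s) = (p + 27)*(s + 27) = (27 + p)*(27 + s))
X(C, y) = 4*y² (X(C, y) = (2*y)² = 4*y²)
(X(-51, 22) - 2374) + Q(-30, k(-2, 1)) = (4*22² - 2374) + (729 + 27*(-30) + 27*(-3) - 30*(-3)) = (4*484 - 2374) + (729 - 810 - 81 + 90) = (1936 - 2374) - 72 = -438 - 72 = -510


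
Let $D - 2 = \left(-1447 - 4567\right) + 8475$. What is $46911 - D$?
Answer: $44448$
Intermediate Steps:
$D = 2463$ ($D = 2 + \left(\left(-1447 - 4567\right) + 8475\right) = 2 + \left(-6014 + 8475\right) = 2 + 2461 = 2463$)
$46911 - D = 46911 - 2463 = 44448$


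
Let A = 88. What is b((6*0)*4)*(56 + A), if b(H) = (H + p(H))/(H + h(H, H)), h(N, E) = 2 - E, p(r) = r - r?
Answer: 0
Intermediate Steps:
p(r) = 0
b(H) = H/2 (b(H) = (H + 0)/(H + (2 - H)) = H/2)
b((6*0)*4)*(56 + A) = (((6*0)*4)/2)*(56 + 88) = ((0*4)/2)*144 = ((1/2)*0)*144 = 0*144 = 0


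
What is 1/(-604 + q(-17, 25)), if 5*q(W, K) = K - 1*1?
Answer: -5/2996 ≈ -0.0016689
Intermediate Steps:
q(W, K) = -⅕ + K/5 (q(W, K) = (K - 1*1)/5 = (K - 1)/5 = (-1 + K)/5 = -⅕ + K/5)
1/(-604 + q(-17, 25)) = 1/(-604 + (-⅕ + (⅕)*25)) = 1/(-604 + (-⅕ + 5)) = 1/(-604 + 24/5) = 1/(-2996/5) = -5/2996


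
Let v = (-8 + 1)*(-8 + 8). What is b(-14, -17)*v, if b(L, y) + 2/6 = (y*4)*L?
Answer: 0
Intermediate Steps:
b(L, y) = -⅓ + 4*L*y (b(L, y) = -⅓ + (y*4)*L = -⅓ + (4*y)*L = -⅓ + 4*L*y)
v = 0 (v = -7*0 = 0)
b(-14, -17)*v = (-⅓ + 4*(-14)*(-17))*0 = (-⅓ + 952)*0 = (2855/3)*0 = 0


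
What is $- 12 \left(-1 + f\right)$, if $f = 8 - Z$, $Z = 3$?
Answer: $-48$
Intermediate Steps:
$f = 5$ ($f = 8 - 3 = 5$)
$- 12 \left(-1 + f\right) = - 12 \left(-1 + 5\right) = \left(-12\right) 4 = -48$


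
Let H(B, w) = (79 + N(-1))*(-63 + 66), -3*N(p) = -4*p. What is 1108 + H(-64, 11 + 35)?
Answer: 1341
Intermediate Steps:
N(p) = 4*p/3 (N(p) = -(-4)*p/3 = 4*p/3)
H(B, w) = 233 (H(B, w) = (79 + (4/3)*(-1))*(-63 + 66) = (79 - 4/3)*3 = (233/3)*3 = 233)
1108 + H(-64, 11 + 35) = 1108 + 233 = 1341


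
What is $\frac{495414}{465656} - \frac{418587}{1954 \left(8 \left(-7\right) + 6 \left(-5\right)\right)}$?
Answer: $\frac{17385556143}{4890668554} \approx 3.5548$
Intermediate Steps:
$\frac{495414}{465656} - \frac{418587}{1954 \left(8 \left(-7\right) + 6 \left(-5\right)\right)} = 495414 \cdot \frac{1}{465656} - \frac{418587}{1954 \left(-56 - 30\right)} = \frac{247707}{232828} - \frac{418587}{1954 \left(-86\right)} = \frac{247707}{232828} - \frac{418587}{-168044} = \frac{247707}{232828} - - \frac{418587}{168044} = \frac{247707}{232828} + \frac{418587}{168044} = \frac{17385556143}{4890668554}$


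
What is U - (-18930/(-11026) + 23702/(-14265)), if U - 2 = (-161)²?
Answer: 2038656714136/78642945 ≈ 25923.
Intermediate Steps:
U = 25923 (U = 2 + (-161)² = 2 + 25921 = 25923)
U - (-18930/(-11026) + 23702/(-14265)) = 25923 - (-18930/(-11026) + 23702/(-14265)) = 25923 - (-18930*(-1/11026) + 23702*(-1/14265)) = 25923 - (9465/5513 - 23702/14265) = 25923 - 1*4349099/78642945 = 25923 - 4349099/78642945 = 2038656714136/78642945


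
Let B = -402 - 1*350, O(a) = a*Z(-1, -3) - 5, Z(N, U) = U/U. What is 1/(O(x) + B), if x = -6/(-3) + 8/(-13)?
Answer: -13/9823 ≈ -0.0013234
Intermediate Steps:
Z(N, U) = 1
x = 18/13 (x = -6*(-1/3) + 8*(-1/13) = 2 - 8/13 = 18/13 ≈ 1.3846)
O(a) = -5 + a (O(a) = a*1 - 5 = a - 5 = -5 + a)
B = -752 (B = -402 - 350 = -752)
1/(O(x) + B) = 1/((-5 + 18/13) - 752) = 1/(-47/13 - 752) = 1/(-9823/13) = -13/9823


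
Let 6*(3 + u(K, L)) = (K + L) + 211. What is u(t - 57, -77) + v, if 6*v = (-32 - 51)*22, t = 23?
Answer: -872/3 ≈ -290.67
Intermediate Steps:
u(K, L) = 193/6 + K/6 + L/6 (u(K, L) = -3 + ((K + L) + 211)/6 = -3 + (211 + K + L)/6 = -3 + (211/6 + K/6 + L/6) = 193/6 + K/6 + L/6)
v = -913/3 (v = ((-32 - 51)*22)/6 = (-83*22)/6 = (1/6)*(-1826) = -913/3 ≈ -304.33)
u(t - 57, -77) + v = (193/6 + (23 - 57)/6 + (1/6)*(-77)) - 913/3 = (193/6 + (1/6)*(-34) - 77/6) - 913/3 = (193/6 - 17/3 - 77/6) - 913/3 = 41/3 - 913/3 = -872/3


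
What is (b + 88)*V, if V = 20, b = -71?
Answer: 340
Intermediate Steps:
(b + 88)*V = (-71 + 88)*20 = 17*20 = 340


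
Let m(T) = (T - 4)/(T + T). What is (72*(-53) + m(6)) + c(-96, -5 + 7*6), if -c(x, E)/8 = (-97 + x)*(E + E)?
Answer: 662641/6 ≈ 1.1044e+5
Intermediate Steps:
m(T) = (-4 + T)/(2*T) (m(T) = (-4 + T)/((2*T)) = (-4 + T)*(1/(2*T)) = (-4 + T)/(2*T))
c(x, E) = -16*E*(-97 + x) (c(x, E) = -8*(-97 + x)*(E + E) = -8*(-97 + x)*2*E = -16*E*(-97 + x))
(72*(-53) + m(6)) + c(-96, -5 + 7*6) = (72*(-53) + (½)*(-4 + 6)/6) + 16*(-5 + 7*6)*(97 - 1*(-96)) = (-3816 + (½)*(⅙)*2) + 16*(-5 + 42)*(97 + 96) = (-3816 + ⅙) + 16*37*193 = -22895/6 + 114256 = 662641/6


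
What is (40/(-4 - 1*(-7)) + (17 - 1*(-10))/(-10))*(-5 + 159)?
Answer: 24563/15 ≈ 1637.5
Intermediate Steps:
(40/(-4 - 1*(-7)) + (17 - 1*(-10))/(-10))*(-5 + 159) = (40/(-4 + 7) + (17 + 10)*(-⅒))*154 = (40/3 + 27*(-⅒))*154 = (40*(⅓) - 27/10)*154 = (40/3 - 27/10)*154 = (319/30)*154 = 24563/15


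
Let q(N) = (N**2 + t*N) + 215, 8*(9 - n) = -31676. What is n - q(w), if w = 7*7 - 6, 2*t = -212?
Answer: 12925/2 ≈ 6462.5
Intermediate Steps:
n = 7937/2 (n = 9 - 1/8*(-31676) = 9 + 7919/2 = 7937/2 ≈ 3968.5)
t = -106 (t = (1/2)*(-212) = -106)
w = 43 (w = 49 - 6 = 43)
q(N) = 215 + N**2 - 106*N (q(N) = (N**2 - 106*N) + 215 = 215 + N**2 - 106*N)
n - q(w) = 7937/2 - (215 + 43**2 - 106*43) = 7937/2 - (215 + 1849 - 4558) = 7937/2 - 1*(-2494) = 7937/2 + 2494 = 12925/2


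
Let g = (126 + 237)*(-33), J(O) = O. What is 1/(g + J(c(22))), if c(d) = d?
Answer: -1/11957 ≈ -8.3633e-5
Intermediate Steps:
g = -11979 (g = 363*(-33) = -11979)
1/(g + J(c(22))) = 1/(-11979 + 22) = 1/(-11957) = -1/11957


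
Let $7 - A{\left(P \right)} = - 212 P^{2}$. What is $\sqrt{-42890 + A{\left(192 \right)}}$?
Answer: $\sqrt{7772285} \approx 2787.9$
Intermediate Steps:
$A{\left(P \right)} = 7 + 212 P^{2}$ ($A{\left(P \right)} = 7 - - 212 P^{2} = 7 + 212 P^{2}$)
$\sqrt{-42890 + A{\left(192 \right)}} = \sqrt{-42890 + \left(7 + 212 \cdot 192^{2}\right)} = \sqrt{-42890 + \left(7 + 212 \cdot 36864\right)} = \sqrt{-42890 + \left(7 + 7815168\right)} = \sqrt{-42890 + 7815175} = \sqrt{7772285}$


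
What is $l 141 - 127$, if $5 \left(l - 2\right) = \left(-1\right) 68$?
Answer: $- \frac{8813}{5} \approx -1762.6$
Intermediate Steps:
$l = - \frac{58}{5}$ ($l = 2 + \frac{\left(-1\right) 68}{5} = 2 + \frac{1}{5} \left(-68\right) = 2 - \frac{68}{5} = - \frac{58}{5} \approx -11.6$)
$l 141 - 127 = \left(- \frac{58}{5}\right) 141 - 127 = - \frac{8178}{5} - 127 = - \frac{8813}{5}$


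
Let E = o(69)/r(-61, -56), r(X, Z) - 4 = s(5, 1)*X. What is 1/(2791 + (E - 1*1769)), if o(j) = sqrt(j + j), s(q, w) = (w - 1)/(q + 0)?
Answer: 8176/8355803 - 2*sqrt(138)/8355803 ≈ 0.00097567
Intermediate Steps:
s(q, w) = (-1 + w)/q
o(j) = sqrt(2)*sqrt(j) (o(j) = sqrt(2*j) = sqrt(2)*sqrt(j))
r(X, Z) = 4 (r(X, Z) = 4 + ((-1 + 1)/5)*X = 4 + ((1/5)*0)*X = 4 + 0*X = 4 + 0 = 4)
E = sqrt(138)/4 (E = (sqrt(2)*sqrt(69))/4 = sqrt(138)*(1/4) = sqrt(138)/4 ≈ 2.9368)
1/(2791 + (E - 1*1769)) = 1/(2791 + (sqrt(138)/4 - 1*1769)) = 1/(2791 + (sqrt(138)/4 - 1769)) = 1/(2791 + (-1769 + sqrt(138)/4)) = 1/(1022 + sqrt(138)/4)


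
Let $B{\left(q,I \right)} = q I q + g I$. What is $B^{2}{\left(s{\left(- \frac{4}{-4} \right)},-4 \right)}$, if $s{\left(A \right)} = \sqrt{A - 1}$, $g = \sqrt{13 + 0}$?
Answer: $208$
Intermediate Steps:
$g = \sqrt{13} \approx 3.6056$
$s{\left(A \right)} = \sqrt{-1 + A}$
$B{\left(q,I \right)} = I \sqrt{13} + I q^{2}$ ($B{\left(q,I \right)} = q I q + \sqrt{13} I = I q q + I \sqrt{13} = I q^{2} + I \sqrt{13} = I \sqrt{13} + I q^{2}$)
$B^{2}{\left(s{\left(- \frac{4}{-4} \right)},-4 \right)} = \left(- 4 \left(\sqrt{13} + \left(\sqrt{-1 - \frac{4}{-4}}\right)^{2}\right)\right)^{2} = \left(- 4 \left(\sqrt{13} + \left(\sqrt{-1 - -1}\right)^{2}\right)\right)^{2} = \left(- 4 \left(\sqrt{13} + \left(\sqrt{-1 + 1}\right)^{2}\right)\right)^{2} = \left(- 4 \left(\sqrt{13} + \left(\sqrt{0}\right)^{2}\right)\right)^{2} = \left(- 4 \left(\sqrt{13} + 0^{2}\right)\right)^{2} = \left(- 4 \left(\sqrt{13} + 0\right)\right)^{2} = \left(- 4 \sqrt{13}\right)^{2} = 208$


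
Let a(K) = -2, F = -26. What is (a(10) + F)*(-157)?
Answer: 4396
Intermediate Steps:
(a(10) + F)*(-157) = (-2 - 26)*(-157) = -28*(-157) = 4396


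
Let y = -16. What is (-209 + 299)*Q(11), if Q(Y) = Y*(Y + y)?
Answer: -4950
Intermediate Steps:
Q(Y) = Y*(-16 + Y) (Q(Y) = Y*(Y - 16) = Y*(-16 + Y))
(-209 + 299)*Q(11) = (-209 + 299)*(11*(-16 + 11)) = 90*(11*(-5)) = 90*(-55) = -4950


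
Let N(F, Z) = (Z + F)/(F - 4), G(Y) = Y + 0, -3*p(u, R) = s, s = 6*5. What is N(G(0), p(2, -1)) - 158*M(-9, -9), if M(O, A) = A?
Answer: 2849/2 ≈ 1424.5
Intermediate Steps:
s = 30
p(u, R) = -10 (p(u, R) = -1/3*30 = -10)
G(Y) = Y
N(F, Z) = (F + Z)/(-4 + F)
N(G(0), p(2, -1)) - 158*M(-9, -9) = (0 - 10)/(-4 + 0) - 158*(-9) = -10/(-4) + 1422 = -1/4*(-10) + 1422 = 5/2 + 1422 = 2849/2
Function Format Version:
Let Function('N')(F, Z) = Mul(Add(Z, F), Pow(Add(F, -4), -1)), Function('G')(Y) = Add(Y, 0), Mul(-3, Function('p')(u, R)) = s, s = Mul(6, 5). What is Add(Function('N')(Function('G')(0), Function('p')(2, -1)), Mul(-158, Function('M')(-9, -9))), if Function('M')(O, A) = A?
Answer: Rational(2849, 2) ≈ 1424.5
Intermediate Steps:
s = 30
Function('p')(u, R) = -10 (Function('p')(u, R) = Mul(Rational(-1, 3), 30) = -10)
Function('G')(Y) = Y
Function('N')(F, Z) = Mul(Pow(Add(-4, F), -1), Add(F, Z)) (Function('N')(F, Z) = Mul(Add(F, Z), Pow(Add(-4, F), -1)) = Mul(Pow(Add(-4, F), -1), Add(F, Z)))
Add(Function('N')(Function('G')(0), Function('p')(2, -1)), Mul(-158, Function('M')(-9, -9))) = Add(Mul(Pow(Add(-4, 0), -1), Add(0, -10)), Mul(-158, -9)) = Add(Mul(Pow(-4, -1), -10), 1422) = Add(Mul(Rational(-1, 4), -10), 1422) = Add(Rational(5, 2), 1422) = Rational(2849, 2)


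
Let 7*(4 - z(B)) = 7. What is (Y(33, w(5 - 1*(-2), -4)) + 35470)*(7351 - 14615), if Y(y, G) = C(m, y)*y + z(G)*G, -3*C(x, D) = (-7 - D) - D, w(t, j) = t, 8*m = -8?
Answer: -263639616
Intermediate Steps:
m = -1 (m = (⅛)*(-8) = -1)
z(B) = 3 (z(B) = 4 - ⅐*7 = 4 - 1 = 3)
C(x, D) = 7/3 + 2*D/3 (C(x, D) = -((-7 - D) - D)/3 = -(-7 - 2*D)/3 = 7/3 + 2*D/3)
Y(y, G) = 3*G + y*(7/3 + 2*y/3) (Y(y, G) = (7/3 + 2*y/3)*y + 3*G = y*(7/3 + 2*y/3) + 3*G = 3*G + y*(7/3 + 2*y/3))
(Y(33, w(5 - 1*(-2), -4)) + 35470)*(7351 - 14615) = ((3*(5 - 1*(-2)) + (⅓)*33*(7 + 2*33)) + 35470)*(7351 - 14615) = ((3*(5 + 2) + (⅓)*33*(7 + 66)) + 35470)*(-7264) = ((3*7 + (⅓)*33*73) + 35470)*(-7264) = ((21 + 803) + 35470)*(-7264) = (824 + 35470)*(-7264) = 36294*(-7264) = -263639616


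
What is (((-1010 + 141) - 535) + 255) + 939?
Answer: -210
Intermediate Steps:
(((-1010 + 141) - 535) + 255) + 939 = ((-869 - 535) + 255) + 939 = (-1404 + 255) + 939 = -1149 + 939 = -210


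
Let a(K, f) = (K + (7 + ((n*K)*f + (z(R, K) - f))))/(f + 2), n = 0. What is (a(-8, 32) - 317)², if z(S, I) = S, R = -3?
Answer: 29235649/289 ≈ 1.0116e+5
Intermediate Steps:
a(K, f) = (4 + K - f)/(2 + f) (a(K, f) = (K + (7 + ((0*K)*f + (-3 - f))))/(f + 2) = (K + (7 + (0*f + (-3 - f))))/(2 + f) = (K + (7 + (0 + (-3 - f))))/(2 + f) = (K + (7 + (-3 - f)))/(2 + f) = (K + (4 - f))/(2 + f) = (4 + K - f)/(2 + f))
(a(-8, 32) - 317)² = ((4 - 8 - 1*32)/(2 + 32) - 317)² = ((4 - 8 - 32)/34 - 317)² = ((1/34)*(-36) - 317)² = (-18/17 - 317)² = (-5407/17)² = 29235649/289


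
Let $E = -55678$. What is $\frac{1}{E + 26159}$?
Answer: $- \frac{1}{29519} \approx -3.3877 \cdot 10^{-5}$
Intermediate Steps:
$\frac{1}{E + 26159} = \frac{1}{-55678 + 26159} = \frac{1}{-29519} = - \frac{1}{29519}$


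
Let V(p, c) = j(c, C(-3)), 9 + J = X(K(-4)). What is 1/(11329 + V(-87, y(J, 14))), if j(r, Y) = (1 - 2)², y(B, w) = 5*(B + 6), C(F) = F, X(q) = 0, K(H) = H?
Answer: 1/11330 ≈ 8.8261e-5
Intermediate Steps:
J = -9 (J = -9 + 0 = -9)
y(B, w) = 30 + 5*B (y(B, w) = 5*(6 + B) = 30 + 5*B)
j(r, Y) = 1 (j(r, Y) = (-1)² = 1)
V(p, c) = 1
1/(11329 + V(-87, y(J, 14))) = 1/(11329 + 1) = 1/11330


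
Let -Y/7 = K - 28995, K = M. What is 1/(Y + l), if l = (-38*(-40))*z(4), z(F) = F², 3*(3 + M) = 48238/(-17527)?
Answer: 52581/11952314452 ≈ 4.3992e-6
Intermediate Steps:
M = -205981/52581 (M = -3 + (48238/(-17527))/3 = -3 + (48238*(-1/17527))/3 = -3 + (⅓)*(-48238/17527) = -3 - 48238/52581 = -205981/52581 ≈ -3.9174)
K = -205981/52581 ≈ -3.9174
Y = 10673544532/52581 (Y = -7*(-205981/52581 - 28995) = -7*(-1524792076/52581) = 10673544532/52581 ≈ 2.0299e+5)
l = 24320 (l = -38*(-40)*4² = 1520*16 = 24320)
1/(Y + l) = 1/(10673544532/52581 + 24320) = 1/(11952314452/52581) = 52581/11952314452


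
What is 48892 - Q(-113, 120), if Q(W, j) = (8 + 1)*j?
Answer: 47812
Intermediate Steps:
Q(W, j) = 9*j
48892 - Q(-113, 120) = 48892 - 9*120 = 48892 - 1*1080 = 48892 - 1080 = 47812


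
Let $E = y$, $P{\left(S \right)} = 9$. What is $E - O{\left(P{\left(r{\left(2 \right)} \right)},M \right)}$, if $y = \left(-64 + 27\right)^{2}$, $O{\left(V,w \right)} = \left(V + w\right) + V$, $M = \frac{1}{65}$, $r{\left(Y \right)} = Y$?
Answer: $\frac{87814}{65} \approx 1351.0$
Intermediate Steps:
$M = \frac{1}{65} \approx 0.015385$
$O{\left(V,w \right)} = w + 2 V$
$y = 1369$ ($y = \left(-37\right)^{2} = 1369$)
$E = 1369$
$E - O{\left(P{\left(r{\left(2 \right)} \right)},M \right)} = 1369 - \left(\frac{1}{65} + 2 \cdot 9\right) = 1369 - \left(\frac{1}{65} + 18\right) = 1369 - \frac{1171}{65} = \frac{87814}{65}$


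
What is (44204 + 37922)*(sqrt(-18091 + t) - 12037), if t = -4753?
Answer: -988550662 + 164252*I*sqrt(5711) ≈ -9.8855e+8 + 1.2413e+7*I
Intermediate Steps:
(44204 + 37922)*(sqrt(-18091 + t) - 12037) = (44204 + 37922)*(sqrt(-18091 - 4753) - 12037) = 82126*(sqrt(-22844) - 12037) = 82126*(2*I*sqrt(5711) - 12037) = 82126*(-12037 + 2*I*sqrt(5711)) = -988550662 + 164252*I*sqrt(5711)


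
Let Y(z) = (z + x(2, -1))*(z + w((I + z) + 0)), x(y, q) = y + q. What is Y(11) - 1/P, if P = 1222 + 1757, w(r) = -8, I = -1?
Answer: 107243/2979 ≈ 36.000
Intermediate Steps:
x(y, q) = q + y
P = 2979
Y(z) = (1 + z)*(-8 + z) (Y(z) = (z + (-1 + 2))*(z - 8) = (z + 1)*(-8 + z) = (1 + z)*(-8 + z))
Y(11) - 1/P = (-8 + 11**2 - 7*11) - 1/2979 = (-8 + 121 - 77) - 1*1/2979 = 36 - 1/2979 = 107243/2979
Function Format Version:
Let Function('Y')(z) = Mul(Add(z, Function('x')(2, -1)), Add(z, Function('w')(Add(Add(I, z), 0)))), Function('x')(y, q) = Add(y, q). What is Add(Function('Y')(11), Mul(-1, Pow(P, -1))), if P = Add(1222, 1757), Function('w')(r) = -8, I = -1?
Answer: Rational(107243, 2979) ≈ 36.000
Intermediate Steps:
Function('x')(y, q) = Add(q, y)
P = 2979
Function('Y')(z) = Mul(Add(1, z), Add(-8, z)) (Function('Y')(z) = Mul(Add(z, Add(-1, 2)), Add(z, -8)) = Mul(Add(z, 1), Add(-8, z)) = Mul(Add(1, z), Add(-8, z)))
Add(Function('Y')(11), Mul(-1, Pow(P, -1))) = Add(Add(-8, Pow(11, 2), Mul(-7, 11)), Mul(-1, Pow(2979, -1))) = Add(Add(-8, 121, -77), Mul(-1, Rational(1, 2979))) = Add(36, Rational(-1, 2979)) = Rational(107243, 2979)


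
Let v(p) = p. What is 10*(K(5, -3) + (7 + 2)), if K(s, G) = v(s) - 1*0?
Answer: 140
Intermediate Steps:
K(s, G) = s (K(s, G) = s - 1*0 = s + 0 = s)
10*(K(5, -3) + (7 + 2)) = 10*(5 + (7 + 2)) = 10*(5 + 9) = 10*14 = 140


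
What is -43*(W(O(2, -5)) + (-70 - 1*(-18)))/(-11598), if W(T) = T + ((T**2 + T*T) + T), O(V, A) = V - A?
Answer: 430/1933 ≈ 0.22245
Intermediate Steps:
W(T) = 2*T + 2*T**2 (W(T) = T + ((T**2 + T**2) + T) = T + (2*T**2 + T) = T + (T + 2*T**2) = 2*T + 2*T**2)
-43*(W(O(2, -5)) + (-70 - 1*(-18)))/(-11598) = -43*(2*(2 - 1*(-5))*(1 + (2 - 1*(-5))) + (-70 - 1*(-18)))/(-11598) = -43*(2*(2 + 5)*(1 + (2 + 5)) + (-70 + 18))*(-1/11598) = -43*(2*7*(1 + 7) - 52)*(-1/11598) = -43*(2*7*8 - 52)*(-1/11598) = -43*(112 - 52)*(-1/11598) = -43*60*(-1/11598) = -2580*(-1/11598) = 430/1933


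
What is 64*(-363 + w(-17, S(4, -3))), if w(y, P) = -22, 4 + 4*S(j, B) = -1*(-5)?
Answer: -24640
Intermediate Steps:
S(j, B) = ¼ (S(j, B) = -1 + (-1*(-5))/4 = -1 + (¼)*5 = -1 + 5/4 = ¼)
64*(-363 + w(-17, S(4, -3))) = 64*(-363 - 22) = 64*(-385) = -24640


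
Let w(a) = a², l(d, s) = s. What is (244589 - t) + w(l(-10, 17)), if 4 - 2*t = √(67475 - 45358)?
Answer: 244876 + √22117/2 ≈ 2.4495e+5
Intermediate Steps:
t = 2 - √22117/2 (t = 2 - √(67475 - 45358)/2 = 2 - √22117/2 ≈ -72.359)
(244589 - t) + w(l(-10, 17)) = (244589 - (2 - √22117/2)) + 17² = (244589 + (-2 + √22117/2)) + 289 = (244587 + √22117/2) + 289 = 244876 + √22117/2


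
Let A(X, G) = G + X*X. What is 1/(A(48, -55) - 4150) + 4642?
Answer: 8824441/1901 ≈ 4642.0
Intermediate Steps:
A(X, G) = G + X²
1/(A(48, -55) - 4150) + 4642 = 1/((-55 + 48²) - 4150) + 4642 = 1/((-55 + 2304) - 4150) + 4642 = 1/(2249 - 4150) + 4642 = 1/(-1901) + 4642 = -1/1901 + 4642 = 8824441/1901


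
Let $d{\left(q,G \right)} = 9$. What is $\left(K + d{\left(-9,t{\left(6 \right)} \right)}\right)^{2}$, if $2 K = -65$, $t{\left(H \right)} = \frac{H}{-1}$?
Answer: $\frac{2209}{4} \approx 552.25$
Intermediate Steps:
$t{\left(H \right)} = - H$ ($t{\left(H \right)} = H \left(-1\right) = - H$)
$K = - \frac{65}{2}$ ($K = \frac{1}{2} \left(-65\right) = - \frac{65}{2} \approx -32.5$)
$\left(K + d{\left(-9,t{\left(6 \right)} \right)}\right)^{2} = \left(- \frac{65}{2} + 9\right)^{2} = \left(- \frac{47}{2}\right)^{2} = \frac{2209}{4}$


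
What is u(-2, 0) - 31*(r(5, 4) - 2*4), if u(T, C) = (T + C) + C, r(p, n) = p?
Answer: 91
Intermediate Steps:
u(T, C) = T + 2*C (u(T, C) = (C + T) + C = T + 2*C)
u(-2, 0) - 31*(r(5, 4) - 2*4) = (-2 + 2*0) - 31*(5 - 2*4) = (-2 + 0) - 31*(5 - 8) = -2 - 31*(-3) = -2 + 93 = 91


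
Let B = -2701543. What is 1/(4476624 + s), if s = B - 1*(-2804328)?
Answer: 1/4579409 ≈ 2.1837e-7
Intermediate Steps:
s = 102785 (s = -2701543 - 1*(-2804328) = -2701543 + 2804328 = 102785)
1/(4476624 + s) = 1/(4476624 + 102785) = 1/4579409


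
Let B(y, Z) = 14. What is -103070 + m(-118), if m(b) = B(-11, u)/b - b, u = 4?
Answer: -6074175/59 ≈ -1.0295e+5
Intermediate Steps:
m(b) = -b + 14/b (m(b) = 14/b - b = -b + 14/b)
-103070 + m(-118) = -103070 + (-1*(-118) + 14/(-118)) = -103070 + (118 + 14*(-1/118)) = -103070 + (118 - 7/59) = -103070 + 6955/59 = -6074175/59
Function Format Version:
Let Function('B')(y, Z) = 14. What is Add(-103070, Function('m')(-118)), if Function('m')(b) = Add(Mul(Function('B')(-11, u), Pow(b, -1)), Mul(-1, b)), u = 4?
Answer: Rational(-6074175, 59) ≈ -1.0295e+5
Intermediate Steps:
Function('m')(b) = Add(Mul(-1, b), Mul(14, Pow(b, -1))) (Function('m')(b) = Add(Mul(14, Pow(b, -1)), Mul(-1, b)) = Add(Mul(-1, b), Mul(14, Pow(b, -1))))
Add(-103070, Function('m')(-118)) = Add(-103070, Add(Mul(-1, -118), Mul(14, Pow(-118, -1)))) = Add(-103070, Add(118, Mul(14, Rational(-1, 118)))) = Add(-103070, Add(118, Rational(-7, 59))) = Add(-103070, Rational(6955, 59)) = Rational(-6074175, 59)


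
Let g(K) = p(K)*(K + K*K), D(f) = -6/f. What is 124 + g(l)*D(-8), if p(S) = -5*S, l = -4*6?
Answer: 49804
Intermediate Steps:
l = -24
g(K) = -5*K*(K + K²) (g(K) = (-5*K)*(K + K*K) = (-5*K)*(K + K²) = -5*K*(K + K²))
124 + g(l)*D(-8) = 124 + (5*(-24)²*(-1 - 1*(-24)))*(-6/(-8)) = 124 + (5*576*(-1 + 24))*(-6*(-⅛)) = 124 + (5*576*23)*(¾) = 124 + 66240*(¾) = 124 + 49680 = 49804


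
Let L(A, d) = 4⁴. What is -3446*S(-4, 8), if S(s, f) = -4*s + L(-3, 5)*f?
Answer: -7112544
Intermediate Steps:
L(A, d) = 256
S(s, f) = -4*s + 256*f
-3446*S(-4, 8) = -3446*(-4*(-4) + 256*8) = -3446*(16 + 2048) = -3446*2064 = -7112544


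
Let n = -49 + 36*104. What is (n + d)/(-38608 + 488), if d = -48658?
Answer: 44963/38120 ≈ 1.1795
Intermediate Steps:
n = 3695 (n = -49 + 3744 = 3695)
(n + d)/(-38608 + 488) = (3695 - 48658)/(-38608 + 488) = -44963/(-38120) = -44963*(-1/38120) = 44963/38120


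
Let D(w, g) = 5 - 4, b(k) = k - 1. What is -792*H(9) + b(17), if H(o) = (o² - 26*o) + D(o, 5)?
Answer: 120400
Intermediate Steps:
b(k) = -1 + k
D(w, g) = 1
H(o) = 1 + o² - 26*o (H(o) = (o² - 26*o) + 1 = 1 + o² - 26*o)
-792*H(9) + b(17) = -792*(1 + 9² - 26*9) + (-1 + 17) = -792*(1 + 81 - 234) + 16 = -792*(-152) + 16 = 120384 + 16 = 120400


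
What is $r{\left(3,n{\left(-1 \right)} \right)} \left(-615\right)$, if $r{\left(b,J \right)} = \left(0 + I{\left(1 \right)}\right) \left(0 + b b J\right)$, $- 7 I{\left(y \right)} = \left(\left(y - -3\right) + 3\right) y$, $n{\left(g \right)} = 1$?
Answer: $5535$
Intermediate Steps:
$I{\left(y \right)} = - \frac{y \left(6 + y\right)}{7}$ ($I{\left(y \right)} = - \frac{\left(\left(y - -3\right) + 3\right) y}{7} = - \frac{\left(\left(y + 3\right) + 3\right) y}{7} = - \frac{\left(\left(3 + y\right) + 3\right) y}{7} = - \frac{\left(6 + y\right) y}{7} = - \frac{y \left(6 + y\right)}{7}$)
$r{\left(b,J \right)} = - J b^{2}$ ($r{\left(b,J \right)} = \left(0 - \frac{6 + 1}{7}\right) \left(0 + b b J\right) = \left(0 - \frac{1}{7} \cdot 7\right) \left(0 + b^{2} J\right) = \left(0 - 1\right) \left(0 + J b^{2}\right) = - J b^{2}$)
$r{\left(3,n{\left(-1 \right)} \right)} \left(-615\right) = \left(-1\right) 1 \cdot 3^{2} \left(-615\right) = \left(-1\right) 1 \cdot 9 \left(-615\right) = \left(-9\right) \left(-615\right) = 5535$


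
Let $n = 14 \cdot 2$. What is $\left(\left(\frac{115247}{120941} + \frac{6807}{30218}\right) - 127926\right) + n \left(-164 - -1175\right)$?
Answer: $- \frac{364059152678051}{3654595138} \approx -99617.0$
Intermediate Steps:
$n = 28$
$\left(\left(\frac{115247}{120941} + \frac{6807}{30218}\right) - 127926\right) + n \left(-164 - -1175\right) = \left(\left(\frac{115247}{120941} + \frac{6807}{30218}\right) - 127926\right) + 28 \left(-164 - -1175\right) = \left(\left(115247 \cdot \frac{1}{120941} + 6807 \cdot \frac{1}{30218}\right) - 127926\right) + 28 \left(-164 + 1175\right) = \left(\left(\frac{115247}{120941} + \frac{6807}{30218}\right) - 127926\right) + 28 \cdot 1011 = \left(\frac{4305779233}{3654595138} - 127926\right) + 28308 = - \frac{467513431844555}{3654595138} + 28308 = - \frac{364059152678051}{3654595138}$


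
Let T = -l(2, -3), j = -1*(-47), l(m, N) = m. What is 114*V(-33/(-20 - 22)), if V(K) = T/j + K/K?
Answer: 5130/47 ≈ 109.15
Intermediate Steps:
j = 47
T = -2 (T = -1*2 = -2)
V(K) = 45/47 (V(K) = -2/47 + K/K = -2*1/47 + 1 = -2/47 + 1 = 45/47)
114*V(-33/(-20 - 22)) = 114*(45/47) = 5130/47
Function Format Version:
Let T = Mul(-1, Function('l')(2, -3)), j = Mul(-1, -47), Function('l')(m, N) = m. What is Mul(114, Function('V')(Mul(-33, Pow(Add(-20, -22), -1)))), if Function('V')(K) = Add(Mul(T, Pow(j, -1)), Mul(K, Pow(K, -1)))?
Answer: Rational(5130, 47) ≈ 109.15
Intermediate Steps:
j = 47
T = -2 (T = Mul(-1, 2) = -2)
Function('V')(K) = Rational(45, 47) (Function('V')(K) = Add(Mul(-2, Pow(47, -1)), Mul(K, Pow(K, -1))) = Add(Mul(-2, Rational(1, 47)), 1) = Add(Rational(-2, 47), 1) = Rational(45, 47))
Mul(114, Function('V')(Mul(-33, Pow(Add(-20, -22), -1)))) = Mul(114, Rational(45, 47)) = Rational(5130, 47)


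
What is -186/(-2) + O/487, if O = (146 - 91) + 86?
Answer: 45432/487 ≈ 93.290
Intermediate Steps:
O = 141 (O = 55 + 86 = 141)
-186/(-2) + O/487 = -186/(-2) + 141/487 = -186*(-½) + 141*(1/487) = 93 + 141/487 = 45432/487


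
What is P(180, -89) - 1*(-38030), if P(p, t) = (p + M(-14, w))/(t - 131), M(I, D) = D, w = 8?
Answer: 2091603/55 ≈ 38029.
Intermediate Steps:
P(p, t) = (8 + p)/(-131 + t) (P(p, t) = (p + 8)/(t - 131) = (8 + p)/(-131 + t))
P(180, -89) - 1*(-38030) = (8 + 180)/(-131 - 89) - 1*(-38030) = 188/(-220) + 38030 = -1/220*188 + 38030 = -47/55 + 38030 = 2091603/55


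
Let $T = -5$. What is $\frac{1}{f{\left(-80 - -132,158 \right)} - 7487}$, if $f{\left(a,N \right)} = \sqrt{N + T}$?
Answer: $- \frac{7487}{56055016} - \frac{3 \sqrt{17}}{56055016} \approx -0.00013379$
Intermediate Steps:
$f{\left(a,N \right)} = \sqrt{-5 + N}$ ($f{\left(a,N \right)} = \sqrt{N - 5} = \sqrt{-5 + N}$)
$\frac{1}{f{\left(-80 - -132,158 \right)} - 7487} = \frac{1}{\sqrt{-5 + 158} - 7487} = \frac{1}{\sqrt{153} - 7487} = \frac{1}{3 \sqrt{17} - 7487} = \frac{1}{-7487 + 3 \sqrt{17}}$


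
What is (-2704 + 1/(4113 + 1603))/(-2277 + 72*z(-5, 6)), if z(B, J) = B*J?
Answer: 5152021/8453964 ≈ 0.60942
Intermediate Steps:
(-2704 + 1/(4113 + 1603))/(-2277 + 72*z(-5, 6)) = (-2704 + 1/(4113 + 1603))/(-2277 + 72*(-5*6)) = (-2704 + 1/5716)/(-2277 + 72*(-30)) = (-2704 + 1/5716)/(-2277 - 2160) = -15456063/5716/(-4437) = -15456063/5716*(-1/4437) = 5152021/8453964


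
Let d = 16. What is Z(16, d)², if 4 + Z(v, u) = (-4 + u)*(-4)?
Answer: 2704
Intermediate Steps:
Z(v, u) = 12 - 4*u (Z(v, u) = -4 + (-4 + u)*(-4) = -4 + (16 - 4*u) = 12 - 4*u)
Z(16, d)² = (12 - 4*16)² = (12 - 64)² = (-52)² = 2704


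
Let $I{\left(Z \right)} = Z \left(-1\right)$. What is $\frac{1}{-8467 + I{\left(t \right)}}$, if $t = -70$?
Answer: $- \frac{1}{8397} \approx -0.00011909$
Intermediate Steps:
$I{\left(Z \right)} = - Z$
$\frac{1}{-8467 + I{\left(t \right)}} = \frac{1}{-8467 - -70} = \frac{1}{-8467 + 70} = \frac{1}{-8397} = - \frac{1}{8397}$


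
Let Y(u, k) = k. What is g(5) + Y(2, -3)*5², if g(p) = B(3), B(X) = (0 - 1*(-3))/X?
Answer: -74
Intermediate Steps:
B(X) = 3/X (B(X) = (0 + 3)/X = 3/X)
g(p) = 1 (g(p) = 3/3 = 3*(⅓) = 1)
g(5) + Y(2, -3)*5² = 1 - 3*5² = 1 - 3*25 = 1 - 75 = -74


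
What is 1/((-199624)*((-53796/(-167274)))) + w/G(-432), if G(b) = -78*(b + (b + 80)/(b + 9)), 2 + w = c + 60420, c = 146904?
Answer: 817513473801363/132614679007304 ≈ 6.1646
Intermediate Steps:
w = 207322 (w = -2 + (146904 + 60420) = -2 + 207324 = 207322)
G(b) = -78*b - 78*(80 + b)/(9 + b) (G(b) = -78*(b + (80 + b)/(9 + b)) = -78*b - 78*(80 + b)/(9 + b))
1/((-199624)*((-53796/(-167274)))) + w/G(-432) = 1/((-199624)*((-53796/(-167274)))) + 207322/((78*(-80 - 1*(-432)**2 - 10*(-432))/(9 - 432))) = -1/(199624*((-53796*(-1/167274)))) + 207322/((78*(-80 - 1*186624 + 4320)/(-423))) = -1/(199624*8966/27879) + 207322/((78*(-1/423)*(-80 - 186624 + 4320))) = -1/199624*27879/8966 + 207322/((78*(-1/423)*(-182384))) = -27879/1789828784 + 207322/(4741984/141) = -27879/1789828784 + 207322*(141/4741984) = -27879/1789828784 + 14616201/2370992 = 817513473801363/132614679007304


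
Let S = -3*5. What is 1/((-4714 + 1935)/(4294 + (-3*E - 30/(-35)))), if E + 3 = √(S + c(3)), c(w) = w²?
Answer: -30127/19453 + 3*I*√6/2779 ≈ -1.5487 + 0.0026443*I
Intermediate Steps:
S = -15
E = -3 + I*√6 (E = -3 + √(-15 + 3²) = -3 + √(-15 + 9) = -3 + √(-6) = -3 + I*√6 ≈ -3.0 + 2.4495*I)
1/((-4714 + 1935)/(4294 + (-3*E - 30/(-35)))) = 1/((-4714 + 1935)/(4294 + (-3*(-3 + I*√6) - 30/(-35)))) = 1/(-2779/(4294 + ((9 - 3*I*√6) - 30*(-1/35)))) = 1/(-2779/(4294 + ((9 - 3*I*√6) + 6/7))) = 1/(-2779/(4294 + (69/7 - 3*I*√6))) = 1/(-2779/(30127/7 - 3*I*√6)) = -30127/19453 + 3*I*√6/2779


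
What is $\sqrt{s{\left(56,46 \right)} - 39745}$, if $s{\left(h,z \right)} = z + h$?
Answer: $i \sqrt{39643} \approx 199.11 i$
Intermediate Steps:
$s{\left(h,z \right)} = h + z$
$\sqrt{s{\left(56,46 \right)} - 39745} = \sqrt{\left(56 + 46\right) - 39745} = \sqrt{102 - 39745} = \sqrt{-39643} = i \sqrt{39643}$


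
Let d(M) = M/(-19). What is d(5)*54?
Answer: -270/19 ≈ -14.211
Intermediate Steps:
d(M) = -M/19 (d(M) = M*(-1/19) = -M/19)
d(5)*54 = -1/19*5*54 = -5/19*54 = -270/19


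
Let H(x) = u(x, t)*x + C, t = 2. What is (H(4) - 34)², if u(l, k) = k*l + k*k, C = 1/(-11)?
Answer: 23409/121 ≈ 193.46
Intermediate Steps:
C = -1/11 ≈ -0.090909
u(l, k) = k² + k*l (u(l, k) = k*l + k² = k² + k*l)
H(x) = -1/11 + x*(4 + 2*x) (H(x) = (2*(2 + x))*x - 1/11 = (4 + 2*x)*x - 1/11 = x*(4 + 2*x) - 1/11 = -1/11 + x*(4 + 2*x))
(H(4) - 34)² = ((-1/11 + 2*4*(2 + 4)) - 34)² = ((-1/11 + 2*4*6) - 34)² = ((-1/11 + 48) - 34)² = (527/11 - 34)² = (153/11)² = 23409/121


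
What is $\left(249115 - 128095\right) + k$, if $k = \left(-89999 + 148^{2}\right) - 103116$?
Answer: $-50191$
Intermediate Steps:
$k = -171211$ ($k = \left(-89999 + 21904\right) - 103116 = -68095 - 103116 = -171211$)
$\left(249115 - 128095\right) + k = \left(249115 - 128095\right) - 171211 = 121020 - 171211 = -50191$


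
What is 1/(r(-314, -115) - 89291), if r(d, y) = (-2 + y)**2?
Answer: -1/75602 ≈ -1.3227e-5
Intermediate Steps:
1/(r(-314, -115) - 89291) = 1/((-2 - 115)**2 - 89291) = 1/((-117)**2 - 89291) = 1/(13689 - 89291) = 1/(-75602) = -1/75602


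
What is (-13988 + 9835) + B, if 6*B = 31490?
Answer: 3286/3 ≈ 1095.3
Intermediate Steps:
B = 15745/3 (B = (1/6)*31490 = 15745/3 ≈ 5248.3)
(-13988 + 9835) + B = (-13988 + 9835) + 15745/3 = -4153 + 15745/3 = 3286/3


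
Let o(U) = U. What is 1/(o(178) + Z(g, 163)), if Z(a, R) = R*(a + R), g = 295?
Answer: 1/74832 ≈ 1.3363e-5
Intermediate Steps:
Z(a, R) = R*(R + a)
1/(o(178) + Z(g, 163)) = 1/(178 + 163*(163 + 295)) = 1/(178 + 163*458) = 1/(178 + 74654) = 1/74832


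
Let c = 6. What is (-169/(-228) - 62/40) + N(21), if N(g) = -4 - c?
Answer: -6161/570 ≈ -10.809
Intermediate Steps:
N(g) = -10 (N(g) = -4 - 1*6 = -4 - 6 = -10)
(-169/(-228) - 62/40) + N(21) = (-169/(-228) - 62/40) - 10 = (-169*(-1/228) - 62*1/40) - 10 = (169/228 - 31/20) - 10 = -461/570 - 10 = -6161/570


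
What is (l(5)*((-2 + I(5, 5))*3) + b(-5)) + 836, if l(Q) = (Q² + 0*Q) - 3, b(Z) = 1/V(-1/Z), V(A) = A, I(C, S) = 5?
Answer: 1039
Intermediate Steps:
b(Z) = -Z (b(Z) = 1/(-1/Z) = -Z)
l(Q) = -3 + Q² (l(Q) = (Q² + 0) - 3 = Q² - 3 = -3 + Q²)
(l(5)*((-2 + I(5, 5))*3) + b(-5)) + 836 = ((-3 + 5²)*((-2 + 5)*3) - 1*(-5)) + 836 = ((-3 + 25)*(3*3) + 5) + 836 = (22*9 + 5) + 836 = (198 + 5) + 836 = 203 + 836 = 1039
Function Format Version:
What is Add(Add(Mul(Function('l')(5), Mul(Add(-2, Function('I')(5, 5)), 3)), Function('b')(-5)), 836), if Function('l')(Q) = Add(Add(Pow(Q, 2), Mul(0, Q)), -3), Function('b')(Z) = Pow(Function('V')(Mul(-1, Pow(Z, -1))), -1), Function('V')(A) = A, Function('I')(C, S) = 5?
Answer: 1039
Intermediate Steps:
Function('b')(Z) = Mul(-1, Z) (Function('b')(Z) = Pow(Mul(-1, Pow(Z, -1)), -1) = Mul(-1, Z))
Function('l')(Q) = Add(-3, Pow(Q, 2)) (Function('l')(Q) = Add(Add(Pow(Q, 2), 0), -3) = Add(Pow(Q, 2), -3) = Add(-3, Pow(Q, 2)))
Add(Add(Mul(Function('l')(5), Mul(Add(-2, Function('I')(5, 5)), 3)), Function('b')(-5)), 836) = Add(Add(Mul(Add(-3, Pow(5, 2)), Mul(Add(-2, 5), 3)), Mul(-1, -5)), 836) = Add(Add(Mul(Add(-3, 25), Mul(3, 3)), 5), 836) = Add(Add(Mul(22, 9), 5), 836) = Add(Add(198, 5), 836) = Add(203, 836) = 1039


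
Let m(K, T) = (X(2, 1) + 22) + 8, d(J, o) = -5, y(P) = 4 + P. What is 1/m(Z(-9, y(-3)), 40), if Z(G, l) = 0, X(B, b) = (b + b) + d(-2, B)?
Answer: 1/27 ≈ 0.037037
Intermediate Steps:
X(B, b) = -5 + 2*b (X(B, b) = (b + b) - 5 = 2*b - 5 = -5 + 2*b)
m(K, T) = 27 (m(K, T) = ((-5 + 2*1) + 22) + 8 = ((-5 + 2) + 22) + 8 = (-3 + 22) + 8 = 19 + 8 = 27)
1/m(Z(-9, y(-3)), 40) = 1/27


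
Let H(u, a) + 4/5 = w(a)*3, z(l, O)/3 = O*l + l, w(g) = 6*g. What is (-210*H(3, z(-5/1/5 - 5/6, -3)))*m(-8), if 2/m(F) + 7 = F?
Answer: 27608/5 ≈ 5521.6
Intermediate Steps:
z(l, O) = 3*l + 3*O*l (z(l, O) = 3*(O*l + l) = 3*(l + O*l) = 3*l + 3*O*l)
m(F) = 2/(-7 + F)
H(u, a) = -⅘ + 18*a (H(u, a) = -⅘ + (6*a)*3 = -⅘ + 18*a)
(-210*H(3, z(-5/1/5 - 5/6, -3)))*m(-8) = (-210*(-⅘ + 18*(3*(-5/1/5 - 5/6)*(1 - 3))))*(2/(-7 - 8)) = (-210*(-⅘ + 18*(3*(-5*1*(⅕) - 5*⅙)*(-2))))*(2/(-15)) = (-210*(-⅘ + 18*(3*(-5*⅕ - ⅚)*(-2))))*(2*(-1/15)) = -210*(-⅘ + 18*(3*(-1 - ⅚)*(-2)))*(-2/15) = -210*(-⅘ + 18*(3*(-11/6)*(-2)))*(-2/15) = -210*(-⅘ + 18*11)*(-2/15) = -210*(-⅘ + 198)*(-2/15) = -210*986/5*(-2/15) = -41412*(-2/15) = 27608/5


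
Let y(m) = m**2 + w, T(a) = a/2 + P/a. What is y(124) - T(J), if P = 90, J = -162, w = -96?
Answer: 138254/9 ≈ 15362.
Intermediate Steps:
T(a) = a/2 + 90/a
y(m) = -96 + m**2 (y(m) = m**2 - 96 = -96 + m**2)
y(124) - T(J) = (-96 + 124**2) - ((1/2)*(-162) + 90/(-162)) = (-96 + 15376) - (-81 + 90*(-1/162)) = 15280 - (-81 - 5/9) = 15280 - 1*(-734/9) = 15280 + 734/9 = 138254/9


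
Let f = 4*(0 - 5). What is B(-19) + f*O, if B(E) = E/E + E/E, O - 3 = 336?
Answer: -6778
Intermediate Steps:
O = 339 (O = 3 + 336 = 339)
B(E) = 2 (B(E) = 1 + 1 = 2)
f = -20 (f = 4*(-5) = -20)
B(-19) + f*O = 2 - 20*339 = 2 - 6780 = -6778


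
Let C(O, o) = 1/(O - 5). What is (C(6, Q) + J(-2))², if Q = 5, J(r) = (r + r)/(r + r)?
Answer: 4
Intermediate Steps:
J(r) = 1 (J(r) = (2*r)/((2*r)) = (2*r)*(1/(2*r)) = 1)
C(O, o) = 1/(-5 + O)
(C(6, Q) + J(-2))² = (1/(-5 + 6) + 1)² = (1/1 + 1)² = (1 + 1)² = 2² = 4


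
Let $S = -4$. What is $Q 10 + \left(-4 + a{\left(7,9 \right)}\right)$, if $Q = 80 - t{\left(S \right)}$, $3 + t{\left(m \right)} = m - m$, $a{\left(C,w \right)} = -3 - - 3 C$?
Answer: $844$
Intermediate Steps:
$a{\left(C,w \right)} = -3 + 3 C$
$t{\left(m \right)} = -3$ ($t{\left(m \right)} = -3 + \left(m - m\right) = -3 + 0 = -3$)
$Q = 83$ ($Q = 80 - -3 = 80 + 3 = 83$)
$Q 10 + \left(-4 + a{\left(7,9 \right)}\right) = 83 \cdot 10 + \left(-4 + \left(-3 + 3 \cdot 7\right)\right) = 830 + \left(-4 + \left(-3 + 21\right)\right) = 830 + \left(-4 + 18\right) = 830 + 14 = 844$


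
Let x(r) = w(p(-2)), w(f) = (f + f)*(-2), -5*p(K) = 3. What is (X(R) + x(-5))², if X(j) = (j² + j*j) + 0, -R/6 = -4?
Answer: 33315984/25 ≈ 1.3326e+6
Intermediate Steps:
p(K) = -⅗ (p(K) = -⅕*3 = -⅗)
R = 24 (R = -6*(-4) = 24)
w(f) = -4*f (w(f) = (2*f)*(-2) = -4*f)
x(r) = 12/5 (x(r) = -4*(-⅗) = 12/5)
X(j) = 2*j² (X(j) = (j² + j²) + 0 = 2*j² + 0 = 2*j²)
(X(R) + x(-5))² = (2*24² + 12/5)² = (2*576 + 12/5)² = (1152 + 12/5)² = (5772/5)² = 33315984/25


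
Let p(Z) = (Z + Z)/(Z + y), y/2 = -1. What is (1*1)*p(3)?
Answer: 6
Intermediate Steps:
y = -2 (y = 2*(-1) = -2)
p(Z) = 2*Z/(-2 + Z) (p(Z) = (Z + Z)/(Z - 2) = (2*Z)/(-2 + Z) = 2*Z/(-2 + Z))
(1*1)*p(3) = (1*1)*(2*3/(-2 + 3)) = 1*(2*3/1) = 1*(2*3*1) = 1*6 = 6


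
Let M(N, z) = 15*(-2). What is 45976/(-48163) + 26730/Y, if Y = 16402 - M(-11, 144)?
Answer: 265959679/395707208 ≈ 0.67211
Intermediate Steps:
M(N, z) = -30
Y = 16432 (Y = 16402 - 1*(-30) = 16402 + 30 = 16432)
45976/(-48163) + 26730/Y = 45976/(-48163) + 26730/16432 = 45976*(-1/48163) + 26730*(1/16432) = -45976/48163 + 13365/8216 = 265959679/395707208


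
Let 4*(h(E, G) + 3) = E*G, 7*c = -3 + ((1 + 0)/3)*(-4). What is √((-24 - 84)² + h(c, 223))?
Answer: 5*√820365/42 ≈ 107.83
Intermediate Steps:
c = -13/21 (c = (-3 + ((1 + 0)/3)*(-4))/7 = (-3 + (1*(⅓))*(-4))/7 = (-3 + (⅓)*(-4))/7 = (-3 - 4/3)/7 = (⅐)*(-13/3) = -13/21 ≈ -0.61905)
h(E, G) = -3 + E*G/4 (h(E, G) = -3 + (E*G)/4 = -3 + E*G/4)
√((-24 - 84)² + h(c, 223)) = √((-24 - 84)² + (-3 + (¼)*(-13/21)*223)) = √((-108)² + (-3 - 2899/84)) = √(11664 - 3151/84) = √(976625/84) = 5*√820365/42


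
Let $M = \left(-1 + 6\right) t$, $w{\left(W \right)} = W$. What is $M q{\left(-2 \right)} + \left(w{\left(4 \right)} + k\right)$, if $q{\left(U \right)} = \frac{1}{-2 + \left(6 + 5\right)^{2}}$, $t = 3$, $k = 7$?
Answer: $\frac{1324}{119} \approx 11.126$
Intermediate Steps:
$q{\left(U \right)} = \frac{1}{119}$ ($q{\left(U \right)} = \frac{1}{-2 + 11^{2}} = \frac{1}{-2 + 121} = \frac{1}{119}$)
$M = 15$ ($M = \left(-1 + 6\right) 3 = 5 \cdot 3 = 15$)
$M q{\left(-2 \right)} + \left(w{\left(4 \right)} + k\right) = 15 \cdot \frac{1}{119} + \left(4 + 7\right) = \frac{15}{119} + 11 = \frac{1324}{119}$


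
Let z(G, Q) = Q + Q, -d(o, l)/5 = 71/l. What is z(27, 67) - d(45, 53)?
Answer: 7457/53 ≈ 140.70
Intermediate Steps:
d(o, l) = -355/l
z(G, Q) = 2*Q
z(27, 67) - d(45, 53) = 2*67 - (-355)/53 = 134 - (-355)/53 = 134 - 1*(-355/53) = 134 + 355/53 = 7457/53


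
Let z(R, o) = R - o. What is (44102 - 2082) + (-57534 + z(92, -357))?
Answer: -15065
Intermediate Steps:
(44102 - 2082) + (-57534 + z(92, -357)) = (44102 - 2082) + (-57534 + (92 - 1*(-357))) = 42020 + (-57534 + (92 + 357)) = 42020 + (-57534 + 449) = 42020 - 57085 = -15065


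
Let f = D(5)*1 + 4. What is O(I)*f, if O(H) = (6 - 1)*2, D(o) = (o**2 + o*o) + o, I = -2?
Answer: 590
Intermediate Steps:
D(o) = o + 2*o**2 (D(o) = (o**2 + o**2) + o = 2*o**2 + o = o + 2*o**2)
O(H) = 10 (O(H) = 5*2 = 10)
f = 59 (f = (5*(1 + 2*5))*1 + 4 = (5*(1 + 10))*1 + 4 = (5*11)*1 + 4 = 55*1 + 4 = 55 + 4 = 59)
O(I)*f = 10*59 = 590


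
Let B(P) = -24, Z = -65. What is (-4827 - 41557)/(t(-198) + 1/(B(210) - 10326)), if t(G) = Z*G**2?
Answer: 480074400/26374491001 ≈ 0.018202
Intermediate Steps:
t(G) = -65*G**2
(-4827 - 41557)/(t(-198) + 1/(B(210) - 10326)) = (-4827 - 41557)/(-65*(-198)**2 + 1/(-24 - 10326)) = -46384/(-65*39204 + 1/(-10350)) = -46384/(-2548260 - 1/10350) = -46384/(-26374491001/10350) = -46384*(-10350/26374491001) = 480074400/26374491001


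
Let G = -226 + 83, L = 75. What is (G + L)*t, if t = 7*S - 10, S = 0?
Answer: 680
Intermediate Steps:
G = -143
t = -10 (t = 7*0 - 10 = 0 - 10 = -10)
(G + L)*t = (-143 + 75)*(-10) = -68*(-10) = 680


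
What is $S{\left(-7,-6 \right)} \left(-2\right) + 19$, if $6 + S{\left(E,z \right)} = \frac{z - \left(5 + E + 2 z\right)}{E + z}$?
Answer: $\frac{419}{13} \approx 32.231$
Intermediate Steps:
$S{\left(E,z \right)} = -6 + \frac{-5 - E - z}{E + z}$ ($S{\left(E,z \right)} = -6 + \frac{z - \left(5 + E + 2 z\right)}{E + z} = -6 + \frac{-5 - E - z}{E + z}$)
$S{\left(-7,-6 \right)} \left(-2\right) + 19 = \frac{-5 - -49 - -42}{-7 - 6} \left(-2\right) + 19 = \frac{-5 + 49 + 42}{-13} \left(-2\right) + 19 = \left(- \frac{1}{13}\right) 86 \left(-2\right) + 19 = \left(- \frac{86}{13}\right) \left(-2\right) + 19 = \frac{172}{13} + 19 = \frac{419}{13}$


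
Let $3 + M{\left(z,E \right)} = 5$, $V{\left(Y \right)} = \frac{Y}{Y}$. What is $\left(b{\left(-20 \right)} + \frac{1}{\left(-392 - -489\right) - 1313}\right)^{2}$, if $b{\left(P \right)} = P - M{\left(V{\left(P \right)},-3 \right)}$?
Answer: $\frac{715723009}{1478656} \approx 484.04$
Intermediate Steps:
$V{\left(Y \right)} = 1$
$M{\left(z,E \right)} = 2$ ($M{\left(z,E \right)} = -3 + 5 = 2$)
$b{\left(P \right)} = -2 + P$ ($b{\left(P \right)} = P - 2 = -2 + P$)
$\left(b{\left(-20 \right)} + \frac{1}{\left(-392 - -489\right) - 1313}\right)^{2} = \left(\left(-2 - 20\right) + \frac{1}{\left(-392 - -489\right) - 1313}\right)^{2} = \left(-22 + \frac{1}{\left(-392 + 489\right) - 1313}\right)^{2} = \left(-22 + \frac{1}{97 - 1313}\right)^{2} = \left(-22 + \frac{1}{-1216}\right)^{2} = \left(-22 - \frac{1}{1216}\right)^{2} = \left(- \frac{26753}{1216}\right)^{2} = \frac{715723009}{1478656}$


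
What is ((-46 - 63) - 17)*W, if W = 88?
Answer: -11088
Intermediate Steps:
((-46 - 63) - 17)*W = ((-46 - 63) - 17)*88 = (-109 - 17)*88 = -126*88 = -11088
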